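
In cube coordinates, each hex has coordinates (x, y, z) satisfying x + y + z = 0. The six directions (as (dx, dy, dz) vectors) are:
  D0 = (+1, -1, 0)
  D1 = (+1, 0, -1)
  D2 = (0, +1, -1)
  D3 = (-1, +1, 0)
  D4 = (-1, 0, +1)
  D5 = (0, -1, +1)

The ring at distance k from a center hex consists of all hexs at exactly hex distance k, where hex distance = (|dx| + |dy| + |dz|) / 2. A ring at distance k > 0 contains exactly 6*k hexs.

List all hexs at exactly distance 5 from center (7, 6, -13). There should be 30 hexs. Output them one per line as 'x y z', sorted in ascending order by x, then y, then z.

Answer: 2 6 -8
2 7 -9
2 8 -10
2 9 -11
2 10 -12
2 11 -13
3 5 -8
3 11 -14
4 4 -8
4 11 -15
5 3 -8
5 11 -16
6 2 -8
6 11 -17
7 1 -8
7 11 -18
8 1 -9
8 10 -18
9 1 -10
9 9 -18
10 1 -11
10 8 -18
11 1 -12
11 7 -18
12 1 -13
12 2 -14
12 3 -15
12 4 -16
12 5 -17
12 6 -18

Derivation:
Walk ring at distance 5 from (7, 6, -13):
Start at center + D4*5 = (2, 6, -8)
  hex 0: (2, 6, -8)
  hex 1: (3, 5, -8)
  hex 2: (4, 4, -8)
  hex 3: (5, 3, -8)
  hex 4: (6, 2, -8)
  hex 5: (7, 1, -8)
  hex 6: (8, 1, -9)
  hex 7: (9, 1, -10)
  hex 8: (10, 1, -11)
  hex 9: (11, 1, -12)
  hex 10: (12, 1, -13)
  hex 11: (12, 2, -14)
  hex 12: (12, 3, -15)
  hex 13: (12, 4, -16)
  hex 14: (12, 5, -17)
  hex 15: (12, 6, -18)
  hex 16: (11, 7, -18)
  hex 17: (10, 8, -18)
  hex 18: (9, 9, -18)
  hex 19: (8, 10, -18)
  hex 20: (7, 11, -18)
  hex 21: (6, 11, -17)
  hex 22: (5, 11, -16)
  hex 23: (4, 11, -15)
  hex 24: (3, 11, -14)
  hex 25: (2, 11, -13)
  hex 26: (2, 10, -12)
  hex 27: (2, 9, -11)
  hex 28: (2, 8, -10)
  hex 29: (2, 7, -9)
Sorted: 30 hexes.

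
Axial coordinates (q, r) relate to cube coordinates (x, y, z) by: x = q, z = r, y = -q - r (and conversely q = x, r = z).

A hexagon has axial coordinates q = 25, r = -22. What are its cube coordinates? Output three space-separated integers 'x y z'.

Answer: 25 -3 -22

Derivation:
x = q = 25
z = r = -22
y = -x - z = -(25) - (-22) = -3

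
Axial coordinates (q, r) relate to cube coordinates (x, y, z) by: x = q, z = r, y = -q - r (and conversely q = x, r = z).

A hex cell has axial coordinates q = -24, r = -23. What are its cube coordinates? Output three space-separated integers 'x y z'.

Answer: -24 47 -23

Derivation:
x = q = -24
z = r = -23
y = -x - z = -(-24) - (-23) = 47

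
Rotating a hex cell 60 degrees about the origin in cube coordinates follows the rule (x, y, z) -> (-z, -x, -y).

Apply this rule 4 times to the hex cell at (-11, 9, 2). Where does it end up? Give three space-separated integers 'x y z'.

Start: (-11, 9, 2)
Step 1: (-11, 9, 2) -> (-(2), -(-11), -(9)) = (-2, 11, -9)
Step 2: (-2, 11, -9) -> (-(-9), -(-2), -(11)) = (9, 2, -11)
Step 3: (9, 2, -11) -> (-(-11), -(9), -(2)) = (11, -9, -2)
Step 4: (11, -9, -2) -> (-(-2), -(11), -(-9)) = (2, -11, 9)

Answer: 2 -11 9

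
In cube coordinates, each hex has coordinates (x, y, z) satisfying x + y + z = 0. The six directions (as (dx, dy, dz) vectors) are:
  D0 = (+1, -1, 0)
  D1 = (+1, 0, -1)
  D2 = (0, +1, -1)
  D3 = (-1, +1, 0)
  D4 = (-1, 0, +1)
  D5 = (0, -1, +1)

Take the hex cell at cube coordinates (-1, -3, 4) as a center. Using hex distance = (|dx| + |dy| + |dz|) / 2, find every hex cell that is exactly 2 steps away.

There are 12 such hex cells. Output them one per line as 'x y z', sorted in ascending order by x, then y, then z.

Answer: -3 -3 6
-3 -2 5
-3 -1 4
-2 -4 6
-2 -1 3
-1 -5 6
-1 -1 2
0 -5 5
0 -2 2
1 -5 4
1 -4 3
1 -3 2

Derivation:
Walk ring at distance 2 from (-1, -3, 4):
Start at center + D4*2 = (-3, -3, 6)
  hex 0: (-3, -3, 6)
  hex 1: (-2, -4, 6)
  hex 2: (-1, -5, 6)
  hex 3: (0, -5, 5)
  hex 4: (1, -5, 4)
  hex 5: (1, -4, 3)
  hex 6: (1, -3, 2)
  hex 7: (0, -2, 2)
  hex 8: (-1, -1, 2)
  hex 9: (-2, -1, 3)
  hex 10: (-3, -1, 4)
  hex 11: (-3, -2, 5)
Sorted: 12 hexes.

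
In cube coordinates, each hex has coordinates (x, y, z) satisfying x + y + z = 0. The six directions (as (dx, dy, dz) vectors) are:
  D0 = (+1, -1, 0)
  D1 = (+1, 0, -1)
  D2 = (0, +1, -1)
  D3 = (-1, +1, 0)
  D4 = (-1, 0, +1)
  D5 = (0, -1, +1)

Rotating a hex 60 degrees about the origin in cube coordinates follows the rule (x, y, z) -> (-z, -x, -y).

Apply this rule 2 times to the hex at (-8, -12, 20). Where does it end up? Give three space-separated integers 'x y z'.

Answer: -12 20 -8

Derivation:
Start: (-8, -12, 20)
Step 1: (-8, -12, 20) -> (-(20), -(-8), -(-12)) = (-20, 8, 12)
Step 2: (-20, 8, 12) -> (-(12), -(-20), -(8)) = (-12, 20, -8)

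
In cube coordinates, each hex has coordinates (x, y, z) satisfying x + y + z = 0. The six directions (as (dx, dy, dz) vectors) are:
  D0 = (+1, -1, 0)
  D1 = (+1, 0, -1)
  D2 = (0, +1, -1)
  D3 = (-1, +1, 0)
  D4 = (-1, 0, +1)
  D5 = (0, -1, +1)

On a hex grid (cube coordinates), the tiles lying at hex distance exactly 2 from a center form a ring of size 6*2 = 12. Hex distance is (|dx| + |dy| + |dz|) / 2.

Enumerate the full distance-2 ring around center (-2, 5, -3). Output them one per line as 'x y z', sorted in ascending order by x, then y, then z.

Answer: -4 5 -1
-4 6 -2
-4 7 -3
-3 4 -1
-3 7 -4
-2 3 -1
-2 7 -5
-1 3 -2
-1 6 -5
0 3 -3
0 4 -4
0 5 -5

Derivation:
Walk ring at distance 2 from (-2, 5, -3):
Start at center + D4*2 = (-4, 5, -1)
  hex 0: (-4, 5, -1)
  hex 1: (-3, 4, -1)
  hex 2: (-2, 3, -1)
  hex 3: (-1, 3, -2)
  hex 4: (0, 3, -3)
  hex 5: (0, 4, -4)
  hex 6: (0, 5, -5)
  hex 7: (-1, 6, -5)
  hex 8: (-2, 7, -5)
  hex 9: (-3, 7, -4)
  hex 10: (-4, 7, -3)
  hex 11: (-4, 6, -2)
Sorted: 12 hexes.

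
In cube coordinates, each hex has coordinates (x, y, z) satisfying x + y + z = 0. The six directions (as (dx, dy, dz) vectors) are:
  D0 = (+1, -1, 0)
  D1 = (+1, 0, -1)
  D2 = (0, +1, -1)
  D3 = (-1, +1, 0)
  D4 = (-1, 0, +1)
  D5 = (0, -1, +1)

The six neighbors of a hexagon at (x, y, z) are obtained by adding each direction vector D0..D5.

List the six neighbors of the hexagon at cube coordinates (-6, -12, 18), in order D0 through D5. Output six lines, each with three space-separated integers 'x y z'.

Center: (-6, -12, 18). Add each direction:
  D0: (-6, -12, 18) + (1, -1, 0) = (-5, -13, 18)
  D1: (-6, -12, 18) + (1, 0, -1) = (-5, -12, 17)
  D2: (-6, -12, 18) + (0, 1, -1) = (-6, -11, 17)
  D3: (-6, -12, 18) + (-1, 1, 0) = (-7, -11, 18)
  D4: (-6, -12, 18) + (-1, 0, 1) = (-7, -12, 19)
  D5: (-6, -12, 18) + (0, -1, 1) = (-6, -13, 19)

Answer: -5 -13 18
-5 -12 17
-6 -11 17
-7 -11 18
-7 -12 19
-6 -13 19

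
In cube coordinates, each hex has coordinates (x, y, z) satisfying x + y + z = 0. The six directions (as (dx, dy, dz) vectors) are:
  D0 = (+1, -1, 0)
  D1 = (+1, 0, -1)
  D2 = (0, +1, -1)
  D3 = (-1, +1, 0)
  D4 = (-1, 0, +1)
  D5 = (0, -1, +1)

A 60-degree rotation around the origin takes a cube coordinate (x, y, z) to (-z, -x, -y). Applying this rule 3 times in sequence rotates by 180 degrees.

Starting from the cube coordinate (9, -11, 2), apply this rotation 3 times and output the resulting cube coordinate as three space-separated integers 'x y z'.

Answer: -9 11 -2

Derivation:
Start: (9, -11, 2)
Step 1: (9, -11, 2) -> (-(2), -(9), -(-11)) = (-2, -9, 11)
Step 2: (-2, -9, 11) -> (-(11), -(-2), -(-9)) = (-11, 2, 9)
Step 3: (-11, 2, 9) -> (-(9), -(-11), -(2)) = (-9, 11, -2)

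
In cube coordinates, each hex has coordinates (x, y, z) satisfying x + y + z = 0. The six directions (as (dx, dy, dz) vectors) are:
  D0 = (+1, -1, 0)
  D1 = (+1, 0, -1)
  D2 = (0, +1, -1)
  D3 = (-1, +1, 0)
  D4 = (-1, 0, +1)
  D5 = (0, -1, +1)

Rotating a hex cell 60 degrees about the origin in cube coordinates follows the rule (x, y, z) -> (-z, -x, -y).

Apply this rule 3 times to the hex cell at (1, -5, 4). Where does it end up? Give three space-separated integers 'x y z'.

Start: (1, -5, 4)
Step 1: (1, -5, 4) -> (-(4), -(1), -(-5)) = (-4, -1, 5)
Step 2: (-4, -1, 5) -> (-(5), -(-4), -(-1)) = (-5, 4, 1)
Step 3: (-5, 4, 1) -> (-(1), -(-5), -(4)) = (-1, 5, -4)

Answer: -1 5 -4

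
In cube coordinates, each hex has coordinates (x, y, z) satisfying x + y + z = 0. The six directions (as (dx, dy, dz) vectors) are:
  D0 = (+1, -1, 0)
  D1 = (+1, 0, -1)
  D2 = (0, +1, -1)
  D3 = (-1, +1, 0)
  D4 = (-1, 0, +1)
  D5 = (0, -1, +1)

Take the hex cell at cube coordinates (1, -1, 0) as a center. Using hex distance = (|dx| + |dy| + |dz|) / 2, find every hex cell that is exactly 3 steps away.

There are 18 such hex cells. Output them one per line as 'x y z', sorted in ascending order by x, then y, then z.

Walk ring at distance 3 from (1, -1, 0):
Start at center + D4*3 = (-2, -1, 3)
  hex 0: (-2, -1, 3)
  hex 1: (-1, -2, 3)
  hex 2: (0, -3, 3)
  hex 3: (1, -4, 3)
  hex 4: (2, -4, 2)
  hex 5: (3, -4, 1)
  hex 6: (4, -4, 0)
  hex 7: (4, -3, -1)
  hex 8: (4, -2, -2)
  hex 9: (4, -1, -3)
  hex 10: (3, 0, -3)
  hex 11: (2, 1, -3)
  hex 12: (1, 2, -3)
  hex 13: (0, 2, -2)
  hex 14: (-1, 2, -1)
  hex 15: (-2, 2, 0)
  hex 16: (-2, 1, 1)
  hex 17: (-2, 0, 2)
Sorted: 18 hexes.

Answer: -2 -1 3
-2 0 2
-2 1 1
-2 2 0
-1 -2 3
-1 2 -1
0 -3 3
0 2 -2
1 -4 3
1 2 -3
2 -4 2
2 1 -3
3 -4 1
3 0 -3
4 -4 0
4 -3 -1
4 -2 -2
4 -1 -3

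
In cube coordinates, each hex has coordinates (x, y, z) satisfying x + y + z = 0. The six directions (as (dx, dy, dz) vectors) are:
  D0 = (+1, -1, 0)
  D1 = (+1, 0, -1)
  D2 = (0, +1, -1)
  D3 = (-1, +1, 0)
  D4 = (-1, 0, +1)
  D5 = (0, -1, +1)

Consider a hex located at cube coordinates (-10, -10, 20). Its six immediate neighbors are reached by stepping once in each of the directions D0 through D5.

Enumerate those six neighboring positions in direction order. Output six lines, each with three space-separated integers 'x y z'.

Answer: -9 -11 20
-9 -10 19
-10 -9 19
-11 -9 20
-11 -10 21
-10 -11 21

Derivation:
Center: (-10, -10, 20). Add each direction:
  D0: (-10, -10, 20) + (1, -1, 0) = (-9, -11, 20)
  D1: (-10, -10, 20) + (1, 0, -1) = (-9, -10, 19)
  D2: (-10, -10, 20) + (0, 1, -1) = (-10, -9, 19)
  D3: (-10, -10, 20) + (-1, 1, 0) = (-11, -9, 20)
  D4: (-10, -10, 20) + (-1, 0, 1) = (-11, -10, 21)
  D5: (-10, -10, 20) + (0, -1, 1) = (-10, -11, 21)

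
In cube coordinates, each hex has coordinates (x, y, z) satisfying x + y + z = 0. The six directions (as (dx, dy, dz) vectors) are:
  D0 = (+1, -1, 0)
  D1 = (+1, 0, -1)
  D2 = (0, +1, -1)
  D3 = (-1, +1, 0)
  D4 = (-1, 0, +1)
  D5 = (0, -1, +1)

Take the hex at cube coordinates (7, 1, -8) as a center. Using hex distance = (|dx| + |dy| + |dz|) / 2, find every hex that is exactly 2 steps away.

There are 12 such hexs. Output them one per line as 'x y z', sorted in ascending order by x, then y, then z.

Walk ring at distance 2 from (7, 1, -8):
Start at center + D4*2 = (5, 1, -6)
  hex 0: (5, 1, -6)
  hex 1: (6, 0, -6)
  hex 2: (7, -1, -6)
  hex 3: (8, -1, -7)
  hex 4: (9, -1, -8)
  hex 5: (9, 0, -9)
  hex 6: (9, 1, -10)
  hex 7: (8, 2, -10)
  hex 8: (7, 3, -10)
  hex 9: (6, 3, -9)
  hex 10: (5, 3, -8)
  hex 11: (5, 2, -7)
Sorted: 12 hexes.

Answer: 5 1 -6
5 2 -7
5 3 -8
6 0 -6
6 3 -9
7 -1 -6
7 3 -10
8 -1 -7
8 2 -10
9 -1 -8
9 0 -9
9 1 -10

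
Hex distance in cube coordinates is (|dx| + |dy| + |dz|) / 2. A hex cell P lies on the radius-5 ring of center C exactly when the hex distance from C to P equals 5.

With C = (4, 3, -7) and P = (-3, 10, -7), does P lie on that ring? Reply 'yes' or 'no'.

Answer: no

Derivation:
|px - cx| = |-3 - 4| = 7
|py - cy| = |10 - 3| = 7
|pz - cz| = |-7 - (-7)| = 0
distance = (7+7+0)/2 = 14/2 = 7
radius = 5; distance != radius -> no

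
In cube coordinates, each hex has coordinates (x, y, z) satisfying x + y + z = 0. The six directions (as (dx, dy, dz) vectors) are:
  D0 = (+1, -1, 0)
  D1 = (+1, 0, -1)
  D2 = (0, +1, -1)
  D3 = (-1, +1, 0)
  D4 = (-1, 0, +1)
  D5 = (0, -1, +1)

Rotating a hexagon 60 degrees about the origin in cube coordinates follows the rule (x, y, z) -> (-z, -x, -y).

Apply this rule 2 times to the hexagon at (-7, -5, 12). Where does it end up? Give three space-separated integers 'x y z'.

Start: (-7, -5, 12)
Step 1: (-7, -5, 12) -> (-(12), -(-7), -(-5)) = (-12, 7, 5)
Step 2: (-12, 7, 5) -> (-(5), -(-12), -(7)) = (-5, 12, -7)

Answer: -5 12 -7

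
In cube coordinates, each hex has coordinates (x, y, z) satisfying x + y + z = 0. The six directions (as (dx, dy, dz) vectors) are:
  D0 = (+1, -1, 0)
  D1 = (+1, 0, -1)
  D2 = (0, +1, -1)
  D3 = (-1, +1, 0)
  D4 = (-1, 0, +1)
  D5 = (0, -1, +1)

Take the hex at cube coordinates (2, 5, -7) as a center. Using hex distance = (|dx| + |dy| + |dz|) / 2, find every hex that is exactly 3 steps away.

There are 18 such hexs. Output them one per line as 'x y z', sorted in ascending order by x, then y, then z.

Walk ring at distance 3 from (2, 5, -7):
Start at center + D4*3 = (-1, 5, -4)
  hex 0: (-1, 5, -4)
  hex 1: (0, 4, -4)
  hex 2: (1, 3, -4)
  hex 3: (2, 2, -4)
  hex 4: (3, 2, -5)
  hex 5: (4, 2, -6)
  hex 6: (5, 2, -7)
  hex 7: (5, 3, -8)
  hex 8: (5, 4, -9)
  hex 9: (5, 5, -10)
  hex 10: (4, 6, -10)
  hex 11: (3, 7, -10)
  hex 12: (2, 8, -10)
  hex 13: (1, 8, -9)
  hex 14: (0, 8, -8)
  hex 15: (-1, 8, -7)
  hex 16: (-1, 7, -6)
  hex 17: (-1, 6, -5)
Sorted: 18 hexes.

Answer: -1 5 -4
-1 6 -5
-1 7 -6
-1 8 -7
0 4 -4
0 8 -8
1 3 -4
1 8 -9
2 2 -4
2 8 -10
3 2 -5
3 7 -10
4 2 -6
4 6 -10
5 2 -7
5 3 -8
5 4 -9
5 5 -10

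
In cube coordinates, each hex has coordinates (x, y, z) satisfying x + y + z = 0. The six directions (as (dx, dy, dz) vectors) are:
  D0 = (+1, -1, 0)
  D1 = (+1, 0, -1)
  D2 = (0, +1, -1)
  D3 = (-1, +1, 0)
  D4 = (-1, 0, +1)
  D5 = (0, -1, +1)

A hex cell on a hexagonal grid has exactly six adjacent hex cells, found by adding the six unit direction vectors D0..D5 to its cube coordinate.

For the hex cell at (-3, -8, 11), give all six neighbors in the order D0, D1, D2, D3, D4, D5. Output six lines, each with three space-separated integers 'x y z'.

Answer: -2 -9 11
-2 -8 10
-3 -7 10
-4 -7 11
-4 -8 12
-3 -9 12

Derivation:
Center: (-3, -8, 11). Add each direction:
  D0: (-3, -8, 11) + (1, -1, 0) = (-2, -9, 11)
  D1: (-3, -8, 11) + (1, 0, -1) = (-2, -8, 10)
  D2: (-3, -8, 11) + (0, 1, -1) = (-3, -7, 10)
  D3: (-3, -8, 11) + (-1, 1, 0) = (-4, -7, 11)
  D4: (-3, -8, 11) + (-1, 0, 1) = (-4, -8, 12)
  D5: (-3, -8, 11) + (0, -1, 1) = (-3, -9, 12)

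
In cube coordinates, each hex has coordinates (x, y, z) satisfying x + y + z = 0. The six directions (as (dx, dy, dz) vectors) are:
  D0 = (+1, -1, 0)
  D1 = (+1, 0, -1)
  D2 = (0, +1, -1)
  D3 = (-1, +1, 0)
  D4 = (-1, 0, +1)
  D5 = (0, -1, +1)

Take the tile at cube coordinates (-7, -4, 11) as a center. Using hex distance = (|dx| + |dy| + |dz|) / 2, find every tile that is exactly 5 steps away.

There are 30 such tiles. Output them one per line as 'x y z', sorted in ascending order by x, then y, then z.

Walk ring at distance 5 from (-7, -4, 11):
Start at center + D4*5 = (-12, -4, 16)
  hex 0: (-12, -4, 16)
  hex 1: (-11, -5, 16)
  hex 2: (-10, -6, 16)
  hex 3: (-9, -7, 16)
  hex 4: (-8, -8, 16)
  hex 5: (-7, -9, 16)
  hex 6: (-6, -9, 15)
  hex 7: (-5, -9, 14)
  hex 8: (-4, -9, 13)
  hex 9: (-3, -9, 12)
  hex 10: (-2, -9, 11)
  hex 11: (-2, -8, 10)
  hex 12: (-2, -7, 9)
  hex 13: (-2, -6, 8)
  hex 14: (-2, -5, 7)
  hex 15: (-2, -4, 6)
  hex 16: (-3, -3, 6)
  hex 17: (-4, -2, 6)
  hex 18: (-5, -1, 6)
  hex 19: (-6, 0, 6)
  hex 20: (-7, 1, 6)
  hex 21: (-8, 1, 7)
  hex 22: (-9, 1, 8)
  hex 23: (-10, 1, 9)
  hex 24: (-11, 1, 10)
  hex 25: (-12, 1, 11)
  hex 26: (-12, 0, 12)
  hex 27: (-12, -1, 13)
  hex 28: (-12, -2, 14)
  hex 29: (-12, -3, 15)
Sorted: 30 hexes.

Answer: -12 -4 16
-12 -3 15
-12 -2 14
-12 -1 13
-12 0 12
-12 1 11
-11 -5 16
-11 1 10
-10 -6 16
-10 1 9
-9 -7 16
-9 1 8
-8 -8 16
-8 1 7
-7 -9 16
-7 1 6
-6 -9 15
-6 0 6
-5 -9 14
-5 -1 6
-4 -9 13
-4 -2 6
-3 -9 12
-3 -3 6
-2 -9 11
-2 -8 10
-2 -7 9
-2 -6 8
-2 -5 7
-2 -4 6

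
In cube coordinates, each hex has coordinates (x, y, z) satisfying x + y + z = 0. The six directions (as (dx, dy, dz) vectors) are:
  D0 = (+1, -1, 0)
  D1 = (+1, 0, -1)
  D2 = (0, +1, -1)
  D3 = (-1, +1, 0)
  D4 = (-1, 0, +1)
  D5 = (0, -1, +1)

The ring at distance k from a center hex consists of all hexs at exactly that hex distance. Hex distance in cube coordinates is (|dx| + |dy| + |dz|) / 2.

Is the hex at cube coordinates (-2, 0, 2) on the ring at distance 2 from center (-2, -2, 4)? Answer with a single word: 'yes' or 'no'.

Answer: yes

Derivation:
|px - cx| = |-2 - (-2)| = 0
|py - cy| = |0 - (-2)| = 2
|pz - cz| = |2 - 4| = 2
distance = (0+2+2)/2 = 4/2 = 2
radius = 2; distance == radius -> yes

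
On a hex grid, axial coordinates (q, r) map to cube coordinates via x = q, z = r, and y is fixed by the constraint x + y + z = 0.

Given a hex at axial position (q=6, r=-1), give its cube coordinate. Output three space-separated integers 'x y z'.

Answer: 6 -5 -1

Derivation:
x = q = 6
z = r = -1
y = -x - z = -(6) - (-1) = -5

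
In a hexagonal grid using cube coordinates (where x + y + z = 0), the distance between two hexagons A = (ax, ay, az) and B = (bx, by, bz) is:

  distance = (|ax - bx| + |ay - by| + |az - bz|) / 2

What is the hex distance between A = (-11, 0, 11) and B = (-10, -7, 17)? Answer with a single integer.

Answer: 7

Derivation:
|ax - bx| = |-11 - (-10)| = 1
|ay - by| = |0 - (-7)| = 7
|az - bz| = |11 - 17| = 6
distance = (1 + 7 + 6) / 2 = 14 / 2 = 7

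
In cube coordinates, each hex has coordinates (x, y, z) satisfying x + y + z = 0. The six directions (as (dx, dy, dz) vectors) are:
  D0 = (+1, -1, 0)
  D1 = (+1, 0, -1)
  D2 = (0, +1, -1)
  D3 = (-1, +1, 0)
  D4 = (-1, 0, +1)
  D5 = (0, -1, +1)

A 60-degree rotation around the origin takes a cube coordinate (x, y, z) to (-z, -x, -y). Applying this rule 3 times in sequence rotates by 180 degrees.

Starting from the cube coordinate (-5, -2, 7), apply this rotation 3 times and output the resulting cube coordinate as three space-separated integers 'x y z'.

Start: (-5, -2, 7)
Step 1: (-5, -2, 7) -> (-(7), -(-5), -(-2)) = (-7, 5, 2)
Step 2: (-7, 5, 2) -> (-(2), -(-7), -(5)) = (-2, 7, -5)
Step 3: (-2, 7, -5) -> (-(-5), -(-2), -(7)) = (5, 2, -7)

Answer: 5 2 -7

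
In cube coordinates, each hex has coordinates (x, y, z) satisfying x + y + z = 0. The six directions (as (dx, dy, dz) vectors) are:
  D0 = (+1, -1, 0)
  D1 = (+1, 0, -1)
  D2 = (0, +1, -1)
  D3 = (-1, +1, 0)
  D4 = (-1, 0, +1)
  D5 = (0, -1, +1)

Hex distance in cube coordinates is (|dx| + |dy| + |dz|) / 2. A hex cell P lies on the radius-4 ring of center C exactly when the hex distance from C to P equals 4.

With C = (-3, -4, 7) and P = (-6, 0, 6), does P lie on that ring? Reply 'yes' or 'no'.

Answer: yes

Derivation:
|px - cx| = |-6 - (-3)| = 3
|py - cy| = |0 - (-4)| = 4
|pz - cz| = |6 - 7| = 1
distance = (3+4+1)/2 = 8/2 = 4
radius = 4; distance == radius -> yes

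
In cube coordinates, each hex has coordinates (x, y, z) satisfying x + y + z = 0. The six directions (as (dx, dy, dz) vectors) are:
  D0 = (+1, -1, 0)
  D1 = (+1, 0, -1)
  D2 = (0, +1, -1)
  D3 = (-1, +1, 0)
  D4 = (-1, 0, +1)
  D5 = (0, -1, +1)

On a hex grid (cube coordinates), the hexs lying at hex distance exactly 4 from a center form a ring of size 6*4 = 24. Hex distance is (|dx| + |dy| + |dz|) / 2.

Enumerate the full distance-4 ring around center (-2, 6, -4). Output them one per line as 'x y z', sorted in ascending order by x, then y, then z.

Answer: -6 6 0
-6 7 -1
-6 8 -2
-6 9 -3
-6 10 -4
-5 5 0
-5 10 -5
-4 4 0
-4 10 -6
-3 3 0
-3 10 -7
-2 2 0
-2 10 -8
-1 2 -1
-1 9 -8
0 2 -2
0 8 -8
1 2 -3
1 7 -8
2 2 -4
2 3 -5
2 4 -6
2 5 -7
2 6 -8

Derivation:
Walk ring at distance 4 from (-2, 6, -4):
Start at center + D4*4 = (-6, 6, 0)
  hex 0: (-6, 6, 0)
  hex 1: (-5, 5, 0)
  hex 2: (-4, 4, 0)
  hex 3: (-3, 3, 0)
  hex 4: (-2, 2, 0)
  hex 5: (-1, 2, -1)
  hex 6: (0, 2, -2)
  hex 7: (1, 2, -3)
  hex 8: (2, 2, -4)
  hex 9: (2, 3, -5)
  hex 10: (2, 4, -6)
  hex 11: (2, 5, -7)
  hex 12: (2, 6, -8)
  hex 13: (1, 7, -8)
  hex 14: (0, 8, -8)
  hex 15: (-1, 9, -8)
  hex 16: (-2, 10, -8)
  hex 17: (-3, 10, -7)
  hex 18: (-4, 10, -6)
  hex 19: (-5, 10, -5)
  hex 20: (-6, 10, -4)
  hex 21: (-6, 9, -3)
  hex 22: (-6, 8, -2)
  hex 23: (-6, 7, -1)
Sorted: 24 hexes.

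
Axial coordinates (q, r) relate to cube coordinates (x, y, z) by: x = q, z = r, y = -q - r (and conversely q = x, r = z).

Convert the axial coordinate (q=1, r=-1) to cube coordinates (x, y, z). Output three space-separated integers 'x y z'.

x = q = 1
z = r = -1
y = -x - z = -(1) - (-1) = 0

Answer: 1 0 -1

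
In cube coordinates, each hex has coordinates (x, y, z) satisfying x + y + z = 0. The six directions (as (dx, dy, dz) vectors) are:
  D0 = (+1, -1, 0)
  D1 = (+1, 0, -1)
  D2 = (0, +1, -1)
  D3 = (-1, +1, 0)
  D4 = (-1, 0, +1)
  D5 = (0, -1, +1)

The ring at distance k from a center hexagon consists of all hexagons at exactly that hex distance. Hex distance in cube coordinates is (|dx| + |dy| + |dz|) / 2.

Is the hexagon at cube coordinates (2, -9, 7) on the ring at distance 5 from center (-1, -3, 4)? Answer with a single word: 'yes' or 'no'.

Answer: no

Derivation:
|px - cx| = |2 - (-1)| = 3
|py - cy| = |-9 - (-3)| = 6
|pz - cz| = |7 - 4| = 3
distance = (3+6+3)/2 = 12/2 = 6
radius = 5; distance != radius -> no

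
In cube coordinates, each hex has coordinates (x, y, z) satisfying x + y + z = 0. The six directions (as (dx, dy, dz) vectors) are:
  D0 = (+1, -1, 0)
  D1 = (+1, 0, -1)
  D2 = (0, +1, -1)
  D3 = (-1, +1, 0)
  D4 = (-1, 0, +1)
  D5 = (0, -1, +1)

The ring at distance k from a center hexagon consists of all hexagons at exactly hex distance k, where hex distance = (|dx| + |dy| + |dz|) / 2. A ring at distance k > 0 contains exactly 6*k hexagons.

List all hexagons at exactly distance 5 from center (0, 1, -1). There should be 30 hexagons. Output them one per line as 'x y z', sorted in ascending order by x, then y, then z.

Answer: -5 1 4
-5 2 3
-5 3 2
-5 4 1
-5 5 0
-5 6 -1
-4 0 4
-4 6 -2
-3 -1 4
-3 6 -3
-2 -2 4
-2 6 -4
-1 -3 4
-1 6 -5
0 -4 4
0 6 -6
1 -4 3
1 5 -6
2 -4 2
2 4 -6
3 -4 1
3 3 -6
4 -4 0
4 2 -6
5 -4 -1
5 -3 -2
5 -2 -3
5 -1 -4
5 0 -5
5 1 -6

Derivation:
Walk ring at distance 5 from (0, 1, -1):
Start at center + D4*5 = (-5, 1, 4)
  hex 0: (-5, 1, 4)
  hex 1: (-4, 0, 4)
  hex 2: (-3, -1, 4)
  hex 3: (-2, -2, 4)
  hex 4: (-1, -3, 4)
  hex 5: (0, -4, 4)
  hex 6: (1, -4, 3)
  hex 7: (2, -4, 2)
  hex 8: (3, -4, 1)
  hex 9: (4, -4, 0)
  hex 10: (5, -4, -1)
  hex 11: (5, -3, -2)
  hex 12: (5, -2, -3)
  hex 13: (5, -1, -4)
  hex 14: (5, 0, -5)
  hex 15: (5, 1, -6)
  hex 16: (4, 2, -6)
  hex 17: (3, 3, -6)
  hex 18: (2, 4, -6)
  hex 19: (1, 5, -6)
  hex 20: (0, 6, -6)
  hex 21: (-1, 6, -5)
  hex 22: (-2, 6, -4)
  hex 23: (-3, 6, -3)
  hex 24: (-4, 6, -2)
  hex 25: (-5, 6, -1)
  hex 26: (-5, 5, 0)
  hex 27: (-5, 4, 1)
  hex 28: (-5, 3, 2)
  hex 29: (-5, 2, 3)
Sorted: 30 hexes.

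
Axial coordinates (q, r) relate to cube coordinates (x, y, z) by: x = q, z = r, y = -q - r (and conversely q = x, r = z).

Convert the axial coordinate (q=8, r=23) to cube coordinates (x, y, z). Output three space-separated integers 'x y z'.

x = q = 8
z = r = 23
y = -x - z = -(8) - (23) = -31

Answer: 8 -31 23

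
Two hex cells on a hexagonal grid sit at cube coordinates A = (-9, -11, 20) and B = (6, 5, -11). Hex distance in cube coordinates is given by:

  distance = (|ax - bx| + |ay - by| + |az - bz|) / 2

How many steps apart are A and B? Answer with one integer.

Answer: 31

Derivation:
|ax - bx| = |-9 - 6| = 15
|ay - by| = |-11 - 5| = 16
|az - bz| = |20 - (-11)| = 31
distance = (15 + 16 + 31) / 2 = 62 / 2 = 31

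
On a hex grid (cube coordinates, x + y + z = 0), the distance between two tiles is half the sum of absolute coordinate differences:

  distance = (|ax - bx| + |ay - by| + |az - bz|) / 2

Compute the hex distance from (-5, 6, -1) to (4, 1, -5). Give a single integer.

|ax - bx| = |-5 - 4| = 9
|ay - by| = |6 - 1| = 5
|az - bz| = |-1 - (-5)| = 4
distance = (9 + 5 + 4) / 2 = 18 / 2 = 9

Answer: 9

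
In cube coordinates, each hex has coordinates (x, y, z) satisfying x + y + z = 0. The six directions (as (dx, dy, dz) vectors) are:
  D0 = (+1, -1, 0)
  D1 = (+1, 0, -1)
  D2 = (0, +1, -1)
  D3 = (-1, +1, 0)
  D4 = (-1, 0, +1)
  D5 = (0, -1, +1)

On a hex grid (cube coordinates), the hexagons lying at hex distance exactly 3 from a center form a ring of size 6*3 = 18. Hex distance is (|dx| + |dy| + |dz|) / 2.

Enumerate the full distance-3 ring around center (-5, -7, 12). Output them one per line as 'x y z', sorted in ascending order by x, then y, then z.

Walk ring at distance 3 from (-5, -7, 12):
Start at center + D4*3 = (-8, -7, 15)
  hex 0: (-8, -7, 15)
  hex 1: (-7, -8, 15)
  hex 2: (-6, -9, 15)
  hex 3: (-5, -10, 15)
  hex 4: (-4, -10, 14)
  hex 5: (-3, -10, 13)
  hex 6: (-2, -10, 12)
  hex 7: (-2, -9, 11)
  hex 8: (-2, -8, 10)
  hex 9: (-2, -7, 9)
  hex 10: (-3, -6, 9)
  hex 11: (-4, -5, 9)
  hex 12: (-5, -4, 9)
  hex 13: (-6, -4, 10)
  hex 14: (-7, -4, 11)
  hex 15: (-8, -4, 12)
  hex 16: (-8, -5, 13)
  hex 17: (-8, -6, 14)
Sorted: 18 hexes.

Answer: -8 -7 15
-8 -6 14
-8 -5 13
-8 -4 12
-7 -8 15
-7 -4 11
-6 -9 15
-6 -4 10
-5 -10 15
-5 -4 9
-4 -10 14
-4 -5 9
-3 -10 13
-3 -6 9
-2 -10 12
-2 -9 11
-2 -8 10
-2 -7 9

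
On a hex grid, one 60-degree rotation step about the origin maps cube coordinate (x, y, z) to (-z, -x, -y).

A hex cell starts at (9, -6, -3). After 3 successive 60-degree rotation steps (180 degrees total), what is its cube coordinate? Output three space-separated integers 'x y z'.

Start: (9, -6, -3)
Step 1: (9, -6, -3) -> (-(-3), -(9), -(-6)) = (3, -9, 6)
Step 2: (3, -9, 6) -> (-(6), -(3), -(-9)) = (-6, -3, 9)
Step 3: (-6, -3, 9) -> (-(9), -(-6), -(-3)) = (-9, 6, 3)

Answer: -9 6 3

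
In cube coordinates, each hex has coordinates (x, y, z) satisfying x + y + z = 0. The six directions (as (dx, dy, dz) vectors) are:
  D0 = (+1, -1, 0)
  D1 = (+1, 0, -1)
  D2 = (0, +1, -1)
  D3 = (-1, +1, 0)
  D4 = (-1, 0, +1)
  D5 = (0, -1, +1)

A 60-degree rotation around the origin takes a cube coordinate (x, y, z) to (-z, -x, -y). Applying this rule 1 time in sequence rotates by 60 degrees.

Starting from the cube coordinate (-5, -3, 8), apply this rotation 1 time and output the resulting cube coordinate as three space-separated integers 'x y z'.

Start: (-5, -3, 8)
Step 1: (-5, -3, 8) -> (-(8), -(-5), -(-3)) = (-8, 5, 3)

Answer: -8 5 3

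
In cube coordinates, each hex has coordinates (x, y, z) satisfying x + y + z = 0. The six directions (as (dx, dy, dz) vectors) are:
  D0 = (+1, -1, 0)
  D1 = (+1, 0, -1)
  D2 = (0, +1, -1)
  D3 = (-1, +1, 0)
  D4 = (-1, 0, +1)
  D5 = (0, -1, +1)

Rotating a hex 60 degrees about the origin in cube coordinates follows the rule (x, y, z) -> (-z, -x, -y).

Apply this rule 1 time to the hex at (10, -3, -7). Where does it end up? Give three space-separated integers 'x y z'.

Answer: 7 -10 3

Derivation:
Start: (10, -3, -7)
Step 1: (10, -3, -7) -> (-(-7), -(10), -(-3)) = (7, -10, 3)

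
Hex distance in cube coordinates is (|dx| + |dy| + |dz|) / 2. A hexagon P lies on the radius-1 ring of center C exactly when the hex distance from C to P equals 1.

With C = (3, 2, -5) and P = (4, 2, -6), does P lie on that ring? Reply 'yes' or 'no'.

Answer: yes

Derivation:
|px - cx| = |4 - 3| = 1
|py - cy| = |2 - 2| = 0
|pz - cz| = |-6 - (-5)| = 1
distance = (1+0+1)/2 = 2/2 = 1
radius = 1; distance == radius -> yes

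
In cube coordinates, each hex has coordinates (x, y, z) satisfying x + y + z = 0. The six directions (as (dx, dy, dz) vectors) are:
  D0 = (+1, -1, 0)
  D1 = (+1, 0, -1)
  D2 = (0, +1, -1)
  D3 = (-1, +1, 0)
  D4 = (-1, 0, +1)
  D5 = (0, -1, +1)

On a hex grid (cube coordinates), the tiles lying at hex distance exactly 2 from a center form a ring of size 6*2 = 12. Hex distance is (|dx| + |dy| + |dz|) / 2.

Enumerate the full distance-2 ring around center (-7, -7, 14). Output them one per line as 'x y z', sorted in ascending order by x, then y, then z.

Walk ring at distance 2 from (-7, -7, 14):
Start at center + D4*2 = (-9, -7, 16)
  hex 0: (-9, -7, 16)
  hex 1: (-8, -8, 16)
  hex 2: (-7, -9, 16)
  hex 3: (-6, -9, 15)
  hex 4: (-5, -9, 14)
  hex 5: (-5, -8, 13)
  hex 6: (-5, -7, 12)
  hex 7: (-6, -6, 12)
  hex 8: (-7, -5, 12)
  hex 9: (-8, -5, 13)
  hex 10: (-9, -5, 14)
  hex 11: (-9, -6, 15)
Sorted: 12 hexes.

Answer: -9 -7 16
-9 -6 15
-9 -5 14
-8 -8 16
-8 -5 13
-7 -9 16
-7 -5 12
-6 -9 15
-6 -6 12
-5 -9 14
-5 -8 13
-5 -7 12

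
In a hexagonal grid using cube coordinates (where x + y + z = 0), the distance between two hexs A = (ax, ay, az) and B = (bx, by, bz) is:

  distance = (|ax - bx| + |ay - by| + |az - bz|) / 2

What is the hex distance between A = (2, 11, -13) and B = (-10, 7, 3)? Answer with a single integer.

|ax - bx| = |2 - (-10)| = 12
|ay - by| = |11 - 7| = 4
|az - bz| = |-13 - 3| = 16
distance = (12 + 4 + 16) / 2 = 32 / 2 = 16

Answer: 16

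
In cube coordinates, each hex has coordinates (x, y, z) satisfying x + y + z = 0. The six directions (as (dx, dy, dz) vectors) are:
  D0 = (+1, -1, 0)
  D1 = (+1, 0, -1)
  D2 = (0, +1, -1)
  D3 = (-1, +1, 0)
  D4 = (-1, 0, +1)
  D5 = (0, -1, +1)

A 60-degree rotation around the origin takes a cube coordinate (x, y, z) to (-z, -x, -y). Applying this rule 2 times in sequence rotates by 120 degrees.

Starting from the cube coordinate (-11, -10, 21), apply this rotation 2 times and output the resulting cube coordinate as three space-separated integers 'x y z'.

Start: (-11, -10, 21)
Step 1: (-11, -10, 21) -> (-(21), -(-11), -(-10)) = (-21, 11, 10)
Step 2: (-21, 11, 10) -> (-(10), -(-21), -(11)) = (-10, 21, -11)

Answer: -10 21 -11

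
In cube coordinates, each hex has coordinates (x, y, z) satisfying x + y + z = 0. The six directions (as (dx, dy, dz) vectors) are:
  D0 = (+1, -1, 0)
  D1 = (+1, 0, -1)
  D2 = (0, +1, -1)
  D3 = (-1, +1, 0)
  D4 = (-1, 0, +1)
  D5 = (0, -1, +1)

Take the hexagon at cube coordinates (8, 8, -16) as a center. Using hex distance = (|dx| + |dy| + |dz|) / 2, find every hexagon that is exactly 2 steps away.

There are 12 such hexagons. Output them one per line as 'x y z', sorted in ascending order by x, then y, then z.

Walk ring at distance 2 from (8, 8, -16):
Start at center + D4*2 = (6, 8, -14)
  hex 0: (6, 8, -14)
  hex 1: (7, 7, -14)
  hex 2: (8, 6, -14)
  hex 3: (9, 6, -15)
  hex 4: (10, 6, -16)
  hex 5: (10, 7, -17)
  hex 6: (10, 8, -18)
  hex 7: (9, 9, -18)
  hex 8: (8, 10, -18)
  hex 9: (7, 10, -17)
  hex 10: (6, 10, -16)
  hex 11: (6, 9, -15)
Sorted: 12 hexes.

Answer: 6 8 -14
6 9 -15
6 10 -16
7 7 -14
7 10 -17
8 6 -14
8 10 -18
9 6 -15
9 9 -18
10 6 -16
10 7 -17
10 8 -18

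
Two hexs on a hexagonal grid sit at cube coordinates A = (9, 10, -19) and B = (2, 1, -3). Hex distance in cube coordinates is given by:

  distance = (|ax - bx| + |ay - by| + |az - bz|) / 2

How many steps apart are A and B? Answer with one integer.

|ax - bx| = |9 - 2| = 7
|ay - by| = |10 - 1| = 9
|az - bz| = |-19 - (-3)| = 16
distance = (7 + 9 + 16) / 2 = 32 / 2 = 16

Answer: 16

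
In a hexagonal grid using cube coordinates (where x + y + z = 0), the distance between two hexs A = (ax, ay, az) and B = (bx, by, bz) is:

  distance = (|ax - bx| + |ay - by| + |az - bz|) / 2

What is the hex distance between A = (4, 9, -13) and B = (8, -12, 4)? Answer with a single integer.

Answer: 21

Derivation:
|ax - bx| = |4 - 8| = 4
|ay - by| = |9 - (-12)| = 21
|az - bz| = |-13 - 4| = 17
distance = (4 + 21 + 17) / 2 = 42 / 2 = 21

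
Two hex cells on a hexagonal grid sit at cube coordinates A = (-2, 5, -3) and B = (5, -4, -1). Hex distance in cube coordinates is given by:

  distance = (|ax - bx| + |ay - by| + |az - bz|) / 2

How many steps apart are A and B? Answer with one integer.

Answer: 9

Derivation:
|ax - bx| = |-2 - 5| = 7
|ay - by| = |5 - (-4)| = 9
|az - bz| = |-3 - (-1)| = 2
distance = (7 + 9 + 2) / 2 = 18 / 2 = 9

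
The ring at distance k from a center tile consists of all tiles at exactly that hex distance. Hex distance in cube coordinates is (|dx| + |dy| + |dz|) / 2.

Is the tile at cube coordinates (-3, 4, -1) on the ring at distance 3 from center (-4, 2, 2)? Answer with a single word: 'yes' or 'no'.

Answer: yes

Derivation:
|px - cx| = |-3 - (-4)| = 1
|py - cy| = |4 - 2| = 2
|pz - cz| = |-1 - 2| = 3
distance = (1+2+3)/2 = 6/2 = 3
radius = 3; distance == radius -> yes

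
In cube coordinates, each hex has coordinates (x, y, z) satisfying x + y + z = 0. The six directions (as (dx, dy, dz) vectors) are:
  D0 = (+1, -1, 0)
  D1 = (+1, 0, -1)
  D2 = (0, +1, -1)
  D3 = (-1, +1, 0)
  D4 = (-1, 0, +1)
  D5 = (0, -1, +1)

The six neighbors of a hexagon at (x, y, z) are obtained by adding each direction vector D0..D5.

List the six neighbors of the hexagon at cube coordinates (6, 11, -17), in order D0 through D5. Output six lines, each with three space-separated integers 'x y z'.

Answer: 7 10 -17
7 11 -18
6 12 -18
5 12 -17
5 11 -16
6 10 -16

Derivation:
Center: (6, 11, -17). Add each direction:
  D0: (6, 11, -17) + (1, -1, 0) = (7, 10, -17)
  D1: (6, 11, -17) + (1, 0, -1) = (7, 11, -18)
  D2: (6, 11, -17) + (0, 1, -1) = (6, 12, -18)
  D3: (6, 11, -17) + (-1, 1, 0) = (5, 12, -17)
  D4: (6, 11, -17) + (-1, 0, 1) = (5, 11, -16)
  D5: (6, 11, -17) + (0, -1, 1) = (6, 10, -16)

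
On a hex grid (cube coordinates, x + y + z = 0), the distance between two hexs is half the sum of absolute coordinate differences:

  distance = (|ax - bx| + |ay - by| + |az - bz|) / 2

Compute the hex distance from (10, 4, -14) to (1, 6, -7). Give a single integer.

|ax - bx| = |10 - 1| = 9
|ay - by| = |4 - 6| = 2
|az - bz| = |-14 - (-7)| = 7
distance = (9 + 2 + 7) / 2 = 18 / 2 = 9

Answer: 9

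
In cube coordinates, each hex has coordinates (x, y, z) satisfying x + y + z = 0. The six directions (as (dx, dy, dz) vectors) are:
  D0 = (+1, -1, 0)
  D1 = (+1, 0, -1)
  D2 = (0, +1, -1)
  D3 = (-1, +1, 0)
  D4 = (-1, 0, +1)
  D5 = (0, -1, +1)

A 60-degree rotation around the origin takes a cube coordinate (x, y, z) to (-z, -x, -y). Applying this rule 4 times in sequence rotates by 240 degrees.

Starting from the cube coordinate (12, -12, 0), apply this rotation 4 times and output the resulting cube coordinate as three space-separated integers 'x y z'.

Answer: 0 12 -12

Derivation:
Start: (12, -12, 0)
Step 1: (12, -12, 0) -> (-(0), -(12), -(-12)) = (0, -12, 12)
Step 2: (0, -12, 12) -> (-(12), -(0), -(-12)) = (-12, 0, 12)
Step 3: (-12, 0, 12) -> (-(12), -(-12), -(0)) = (-12, 12, 0)
Step 4: (-12, 12, 0) -> (-(0), -(-12), -(12)) = (0, 12, -12)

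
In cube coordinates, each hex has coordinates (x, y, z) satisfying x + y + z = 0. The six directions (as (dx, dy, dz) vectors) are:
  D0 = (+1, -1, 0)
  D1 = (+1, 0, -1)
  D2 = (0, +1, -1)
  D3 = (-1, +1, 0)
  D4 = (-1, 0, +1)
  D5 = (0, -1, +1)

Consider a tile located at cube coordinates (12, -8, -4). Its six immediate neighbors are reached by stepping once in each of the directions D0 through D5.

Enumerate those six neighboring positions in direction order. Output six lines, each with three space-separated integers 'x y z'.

Center: (12, -8, -4). Add each direction:
  D0: (12, -8, -4) + (1, -1, 0) = (13, -9, -4)
  D1: (12, -8, -4) + (1, 0, -1) = (13, -8, -5)
  D2: (12, -8, -4) + (0, 1, -1) = (12, -7, -5)
  D3: (12, -8, -4) + (-1, 1, 0) = (11, -7, -4)
  D4: (12, -8, -4) + (-1, 0, 1) = (11, -8, -3)
  D5: (12, -8, -4) + (0, -1, 1) = (12, -9, -3)

Answer: 13 -9 -4
13 -8 -5
12 -7 -5
11 -7 -4
11 -8 -3
12 -9 -3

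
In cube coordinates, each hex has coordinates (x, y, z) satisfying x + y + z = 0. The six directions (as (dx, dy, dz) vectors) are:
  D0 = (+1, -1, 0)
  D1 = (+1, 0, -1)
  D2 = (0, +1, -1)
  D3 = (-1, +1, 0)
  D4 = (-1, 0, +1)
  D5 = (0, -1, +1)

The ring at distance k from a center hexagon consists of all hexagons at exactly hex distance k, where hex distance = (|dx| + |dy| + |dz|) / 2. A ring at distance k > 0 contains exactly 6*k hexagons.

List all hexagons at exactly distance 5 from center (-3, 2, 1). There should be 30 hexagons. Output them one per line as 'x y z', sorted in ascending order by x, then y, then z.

Walk ring at distance 5 from (-3, 2, 1):
Start at center + D4*5 = (-8, 2, 6)
  hex 0: (-8, 2, 6)
  hex 1: (-7, 1, 6)
  hex 2: (-6, 0, 6)
  hex 3: (-5, -1, 6)
  hex 4: (-4, -2, 6)
  hex 5: (-3, -3, 6)
  hex 6: (-2, -3, 5)
  hex 7: (-1, -3, 4)
  hex 8: (0, -3, 3)
  hex 9: (1, -3, 2)
  hex 10: (2, -3, 1)
  hex 11: (2, -2, 0)
  hex 12: (2, -1, -1)
  hex 13: (2, 0, -2)
  hex 14: (2, 1, -3)
  hex 15: (2, 2, -4)
  hex 16: (1, 3, -4)
  hex 17: (0, 4, -4)
  hex 18: (-1, 5, -4)
  hex 19: (-2, 6, -4)
  hex 20: (-3, 7, -4)
  hex 21: (-4, 7, -3)
  hex 22: (-5, 7, -2)
  hex 23: (-6, 7, -1)
  hex 24: (-7, 7, 0)
  hex 25: (-8, 7, 1)
  hex 26: (-8, 6, 2)
  hex 27: (-8, 5, 3)
  hex 28: (-8, 4, 4)
  hex 29: (-8, 3, 5)
Sorted: 30 hexes.

Answer: -8 2 6
-8 3 5
-8 4 4
-8 5 3
-8 6 2
-8 7 1
-7 1 6
-7 7 0
-6 0 6
-6 7 -1
-5 -1 6
-5 7 -2
-4 -2 6
-4 7 -3
-3 -3 6
-3 7 -4
-2 -3 5
-2 6 -4
-1 -3 4
-1 5 -4
0 -3 3
0 4 -4
1 -3 2
1 3 -4
2 -3 1
2 -2 0
2 -1 -1
2 0 -2
2 1 -3
2 2 -4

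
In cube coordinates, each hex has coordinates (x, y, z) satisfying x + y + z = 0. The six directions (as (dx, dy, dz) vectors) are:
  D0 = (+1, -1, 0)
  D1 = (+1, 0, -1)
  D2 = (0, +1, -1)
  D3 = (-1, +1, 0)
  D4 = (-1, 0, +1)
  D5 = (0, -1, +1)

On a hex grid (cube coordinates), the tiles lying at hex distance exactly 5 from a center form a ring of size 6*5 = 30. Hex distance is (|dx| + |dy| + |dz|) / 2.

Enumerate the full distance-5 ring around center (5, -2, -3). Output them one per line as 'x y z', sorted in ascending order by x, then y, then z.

Walk ring at distance 5 from (5, -2, -3):
Start at center + D4*5 = (0, -2, 2)
  hex 0: (0, -2, 2)
  hex 1: (1, -3, 2)
  hex 2: (2, -4, 2)
  hex 3: (3, -5, 2)
  hex 4: (4, -6, 2)
  hex 5: (5, -7, 2)
  hex 6: (6, -7, 1)
  hex 7: (7, -7, 0)
  hex 8: (8, -7, -1)
  hex 9: (9, -7, -2)
  hex 10: (10, -7, -3)
  hex 11: (10, -6, -4)
  hex 12: (10, -5, -5)
  hex 13: (10, -4, -6)
  hex 14: (10, -3, -7)
  hex 15: (10, -2, -8)
  hex 16: (9, -1, -8)
  hex 17: (8, 0, -8)
  hex 18: (7, 1, -8)
  hex 19: (6, 2, -8)
  hex 20: (5, 3, -8)
  hex 21: (4, 3, -7)
  hex 22: (3, 3, -6)
  hex 23: (2, 3, -5)
  hex 24: (1, 3, -4)
  hex 25: (0, 3, -3)
  hex 26: (0, 2, -2)
  hex 27: (0, 1, -1)
  hex 28: (0, 0, 0)
  hex 29: (0, -1, 1)
Sorted: 30 hexes.

Answer: 0 -2 2
0 -1 1
0 0 0
0 1 -1
0 2 -2
0 3 -3
1 -3 2
1 3 -4
2 -4 2
2 3 -5
3 -5 2
3 3 -6
4 -6 2
4 3 -7
5 -7 2
5 3 -8
6 -7 1
6 2 -8
7 -7 0
7 1 -8
8 -7 -1
8 0 -8
9 -7 -2
9 -1 -8
10 -7 -3
10 -6 -4
10 -5 -5
10 -4 -6
10 -3 -7
10 -2 -8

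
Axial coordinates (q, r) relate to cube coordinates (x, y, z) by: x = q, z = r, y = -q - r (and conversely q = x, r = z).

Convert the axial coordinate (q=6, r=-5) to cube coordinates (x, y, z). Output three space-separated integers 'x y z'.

Answer: 6 -1 -5

Derivation:
x = q = 6
z = r = -5
y = -x - z = -(6) - (-5) = -1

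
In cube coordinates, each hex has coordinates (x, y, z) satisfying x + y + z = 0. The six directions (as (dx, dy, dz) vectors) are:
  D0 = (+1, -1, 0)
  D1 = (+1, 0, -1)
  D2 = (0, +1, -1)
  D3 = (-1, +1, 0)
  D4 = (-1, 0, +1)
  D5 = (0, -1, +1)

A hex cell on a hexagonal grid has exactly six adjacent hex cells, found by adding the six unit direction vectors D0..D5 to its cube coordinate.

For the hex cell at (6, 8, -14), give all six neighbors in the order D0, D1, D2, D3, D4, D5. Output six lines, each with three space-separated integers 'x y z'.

Center: (6, 8, -14). Add each direction:
  D0: (6, 8, -14) + (1, -1, 0) = (7, 7, -14)
  D1: (6, 8, -14) + (1, 0, -1) = (7, 8, -15)
  D2: (6, 8, -14) + (0, 1, -1) = (6, 9, -15)
  D3: (6, 8, -14) + (-1, 1, 0) = (5, 9, -14)
  D4: (6, 8, -14) + (-1, 0, 1) = (5, 8, -13)
  D5: (6, 8, -14) + (0, -1, 1) = (6, 7, -13)

Answer: 7 7 -14
7 8 -15
6 9 -15
5 9 -14
5 8 -13
6 7 -13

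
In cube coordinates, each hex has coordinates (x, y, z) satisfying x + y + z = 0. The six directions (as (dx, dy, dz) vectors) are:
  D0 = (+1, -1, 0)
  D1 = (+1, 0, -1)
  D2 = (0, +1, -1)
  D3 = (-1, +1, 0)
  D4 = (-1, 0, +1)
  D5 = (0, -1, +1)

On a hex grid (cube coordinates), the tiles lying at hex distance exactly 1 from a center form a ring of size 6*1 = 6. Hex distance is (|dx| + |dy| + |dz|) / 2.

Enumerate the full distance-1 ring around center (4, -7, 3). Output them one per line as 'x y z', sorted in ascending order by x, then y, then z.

Answer: 3 -7 4
3 -6 3
4 -8 4
4 -6 2
5 -8 3
5 -7 2

Derivation:
Walk ring at distance 1 from (4, -7, 3):
Start at center + D4*1 = (3, -7, 4)
  hex 0: (3, -7, 4)
  hex 1: (4, -8, 4)
  hex 2: (5, -8, 3)
  hex 3: (5, -7, 2)
  hex 4: (4, -6, 2)
  hex 5: (3, -6, 3)
Sorted: 6 hexes.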